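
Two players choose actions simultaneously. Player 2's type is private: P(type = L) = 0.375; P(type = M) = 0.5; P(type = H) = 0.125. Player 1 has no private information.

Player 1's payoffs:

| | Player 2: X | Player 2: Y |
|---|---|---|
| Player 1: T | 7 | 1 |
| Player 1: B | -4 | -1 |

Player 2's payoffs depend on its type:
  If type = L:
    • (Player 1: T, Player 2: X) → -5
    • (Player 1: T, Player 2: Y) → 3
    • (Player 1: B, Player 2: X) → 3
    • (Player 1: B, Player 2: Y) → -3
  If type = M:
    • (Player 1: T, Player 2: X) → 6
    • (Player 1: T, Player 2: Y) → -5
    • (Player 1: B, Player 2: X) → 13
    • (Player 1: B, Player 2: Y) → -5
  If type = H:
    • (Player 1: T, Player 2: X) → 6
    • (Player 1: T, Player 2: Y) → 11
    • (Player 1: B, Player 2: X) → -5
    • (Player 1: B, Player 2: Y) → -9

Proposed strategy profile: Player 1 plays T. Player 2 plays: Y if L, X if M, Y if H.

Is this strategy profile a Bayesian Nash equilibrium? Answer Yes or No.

Yes

Player 1 plays T: E[T] = 0.375·(1) + 0.5·(7) + 0.125·(1) = 4; E[B] = -2.5. Best-responding. ✓
Player 2 (type L), facing T: X gives -5, Y gives 3. Proposed Y is best. ✓
Player 2 (type M), facing T: X gives 6, Y gives -5. Proposed X is best. ✓
Player 2 (type H), facing T: X gives 6, Y gives 11. Proposed Y is best. ✓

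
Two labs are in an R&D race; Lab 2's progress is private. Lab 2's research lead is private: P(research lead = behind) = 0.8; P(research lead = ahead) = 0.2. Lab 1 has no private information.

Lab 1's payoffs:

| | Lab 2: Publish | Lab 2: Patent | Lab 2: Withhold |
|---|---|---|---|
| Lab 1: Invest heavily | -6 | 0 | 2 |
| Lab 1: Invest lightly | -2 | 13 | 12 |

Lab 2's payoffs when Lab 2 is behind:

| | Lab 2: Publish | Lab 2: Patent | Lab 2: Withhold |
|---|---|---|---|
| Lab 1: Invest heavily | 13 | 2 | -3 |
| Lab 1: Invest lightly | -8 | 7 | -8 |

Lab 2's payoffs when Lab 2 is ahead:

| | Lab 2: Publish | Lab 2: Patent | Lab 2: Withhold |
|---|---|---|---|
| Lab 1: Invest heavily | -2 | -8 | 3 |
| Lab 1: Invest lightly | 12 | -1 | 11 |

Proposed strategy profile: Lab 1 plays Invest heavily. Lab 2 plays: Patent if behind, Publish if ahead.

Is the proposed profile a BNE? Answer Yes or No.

No

Lab 1 plays Invest heavily: E[Invest heavily] = 0.8·(0) + 0.2·(-6) = -1.2; E[Invest lightly] = 10. Not best-responding. ✗
Lab 2 (research lead behind), facing Invest heavily: Publish gives 13, Patent gives 2, Withhold gives -3. Proposed Patent is not best — profitable deviation exists. ✗
Lab 2 (research lead ahead), facing Invest heavily: Publish gives -2, Patent gives -8, Withhold gives 3. Proposed Publish is not best — profitable deviation exists. ✗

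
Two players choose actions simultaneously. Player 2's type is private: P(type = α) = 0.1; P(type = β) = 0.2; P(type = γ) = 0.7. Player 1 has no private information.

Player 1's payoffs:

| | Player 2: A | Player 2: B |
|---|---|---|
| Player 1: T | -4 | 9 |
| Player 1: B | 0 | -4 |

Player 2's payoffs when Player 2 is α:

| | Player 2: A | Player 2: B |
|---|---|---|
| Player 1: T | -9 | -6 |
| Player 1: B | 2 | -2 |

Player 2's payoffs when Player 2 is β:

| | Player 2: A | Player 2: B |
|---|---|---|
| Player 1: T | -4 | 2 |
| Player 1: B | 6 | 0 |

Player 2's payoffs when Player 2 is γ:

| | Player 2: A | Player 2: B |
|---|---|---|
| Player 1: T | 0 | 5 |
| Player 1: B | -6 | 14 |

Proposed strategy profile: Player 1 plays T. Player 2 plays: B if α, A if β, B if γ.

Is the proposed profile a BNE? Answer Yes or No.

A profile is a BNE iff every type of every player is best-responding given beliefs about the other side.
Player 1 plays T: E[T] = 0.1·(9) + 0.2·(-4) + 0.7·(9) = 6.4; E[B] = -3.2. Best-responding. ✓
Player 2 (type α), facing T: A gives -9, B gives -6. Proposed B is best. ✓
Player 2 (type β), facing T: A gives -4, B gives 2. Proposed A is not best — profitable deviation exists. ✗
Player 2 (type γ), facing T: A gives 0, B gives 5. Proposed B is best. ✓

No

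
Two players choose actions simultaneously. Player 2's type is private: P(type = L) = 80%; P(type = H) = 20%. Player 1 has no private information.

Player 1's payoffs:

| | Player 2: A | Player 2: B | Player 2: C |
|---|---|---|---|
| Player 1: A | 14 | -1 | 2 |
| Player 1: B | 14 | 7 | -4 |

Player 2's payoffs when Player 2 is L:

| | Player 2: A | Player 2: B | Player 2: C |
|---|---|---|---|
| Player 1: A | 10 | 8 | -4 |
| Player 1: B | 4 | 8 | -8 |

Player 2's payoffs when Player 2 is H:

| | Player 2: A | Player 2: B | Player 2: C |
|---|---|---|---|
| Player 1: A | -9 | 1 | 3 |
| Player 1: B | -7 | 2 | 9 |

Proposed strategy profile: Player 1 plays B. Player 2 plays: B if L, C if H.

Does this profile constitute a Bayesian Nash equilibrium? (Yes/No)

Yes

A profile is a BNE iff every type of every player is best-responding given beliefs about the other side.
Player 1 plays B: E[B] = 0.8·(7) + 0.2·(-4) = 4.8; E[A] = -0.4. Best-responding. ✓
Player 2 (type L), facing B: A gives 4, B gives 8, C gives -8. Proposed B is best. ✓
Player 2 (type H), facing B: A gives -7, B gives 2, C gives 9. Proposed C is best. ✓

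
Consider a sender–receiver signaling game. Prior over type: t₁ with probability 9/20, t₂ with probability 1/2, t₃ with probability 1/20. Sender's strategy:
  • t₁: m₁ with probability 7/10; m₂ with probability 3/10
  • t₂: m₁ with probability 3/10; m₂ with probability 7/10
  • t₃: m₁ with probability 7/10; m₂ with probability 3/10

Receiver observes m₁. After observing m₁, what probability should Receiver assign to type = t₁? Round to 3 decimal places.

0.630

P(m₁) = (9/20)·(7/10) + (1/2)·(3/10) + (1/20)·(7/10) = 1/2
P(t₁ | m₁) = ((9/20)·(7/10)) / (1/2) = (63/200) / (1/2) = 63/100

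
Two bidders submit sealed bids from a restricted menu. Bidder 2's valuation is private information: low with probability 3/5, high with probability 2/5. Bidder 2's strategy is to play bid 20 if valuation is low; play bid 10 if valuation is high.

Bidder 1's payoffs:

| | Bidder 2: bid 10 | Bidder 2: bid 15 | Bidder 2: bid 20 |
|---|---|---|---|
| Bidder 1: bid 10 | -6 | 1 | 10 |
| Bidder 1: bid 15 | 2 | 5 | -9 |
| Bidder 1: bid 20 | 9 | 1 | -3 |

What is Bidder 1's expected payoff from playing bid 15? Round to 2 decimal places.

Take the expectation over Bidder 2's valuation, weighting each type's action by its prior probability.
E[bid 15] = 3/5·(-9) + 2/5·2 = (-27/5) + 4/5 = -23/5

-4.60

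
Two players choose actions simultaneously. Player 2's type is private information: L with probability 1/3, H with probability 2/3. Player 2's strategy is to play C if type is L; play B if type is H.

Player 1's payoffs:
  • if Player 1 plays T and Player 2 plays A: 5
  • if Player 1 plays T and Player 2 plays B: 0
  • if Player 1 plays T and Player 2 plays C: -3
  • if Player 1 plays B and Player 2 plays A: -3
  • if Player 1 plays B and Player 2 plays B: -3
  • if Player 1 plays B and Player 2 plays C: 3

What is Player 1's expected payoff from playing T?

E[T] = 1/3·(-3) + 2/3·0 = (-1) + 0 = -1

-1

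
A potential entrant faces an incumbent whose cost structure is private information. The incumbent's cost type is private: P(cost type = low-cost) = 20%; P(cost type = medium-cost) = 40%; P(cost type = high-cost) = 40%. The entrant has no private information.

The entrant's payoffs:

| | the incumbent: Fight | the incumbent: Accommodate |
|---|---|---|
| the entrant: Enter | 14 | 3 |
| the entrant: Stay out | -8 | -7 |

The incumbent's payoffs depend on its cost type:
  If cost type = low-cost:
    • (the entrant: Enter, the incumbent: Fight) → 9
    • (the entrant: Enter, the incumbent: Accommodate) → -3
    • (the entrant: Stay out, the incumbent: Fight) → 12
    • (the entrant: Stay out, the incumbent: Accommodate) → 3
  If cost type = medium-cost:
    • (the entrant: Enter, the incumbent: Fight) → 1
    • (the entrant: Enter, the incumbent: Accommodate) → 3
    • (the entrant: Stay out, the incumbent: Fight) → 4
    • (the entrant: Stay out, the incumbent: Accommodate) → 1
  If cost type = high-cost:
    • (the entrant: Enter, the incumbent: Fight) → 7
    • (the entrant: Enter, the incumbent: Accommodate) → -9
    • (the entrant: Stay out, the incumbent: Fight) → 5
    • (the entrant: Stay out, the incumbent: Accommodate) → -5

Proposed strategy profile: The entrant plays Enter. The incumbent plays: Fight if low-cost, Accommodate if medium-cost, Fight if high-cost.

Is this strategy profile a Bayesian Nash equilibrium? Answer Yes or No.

The entrant plays Enter: E[Enter] = 0.2·(14) + 0.4·(3) + 0.4·(14) = 9.6; E[Stay out] = -7.6. Best-responding. ✓
The incumbent (cost type low-cost), facing Enter: Fight gives 9, Accommodate gives -3. Proposed Fight is best. ✓
The incumbent (cost type medium-cost), facing Enter: Fight gives 1, Accommodate gives 3. Proposed Accommodate is best. ✓
The incumbent (cost type high-cost), facing Enter: Fight gives 7, Accommodate gives -9. Proposed Fight is best. ✓

Yes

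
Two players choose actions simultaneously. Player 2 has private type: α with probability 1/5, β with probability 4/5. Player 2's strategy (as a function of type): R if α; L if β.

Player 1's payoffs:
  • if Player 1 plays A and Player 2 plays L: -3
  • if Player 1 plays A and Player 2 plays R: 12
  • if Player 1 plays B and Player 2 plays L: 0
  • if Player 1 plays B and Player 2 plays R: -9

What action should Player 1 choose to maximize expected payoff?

E[A] = 1/5·(12) + 4/5·(-3) = 0
E[B] = 1/5·(-9) + 4/5·(0) = -9/5
Best response: A (0 is the largest).

A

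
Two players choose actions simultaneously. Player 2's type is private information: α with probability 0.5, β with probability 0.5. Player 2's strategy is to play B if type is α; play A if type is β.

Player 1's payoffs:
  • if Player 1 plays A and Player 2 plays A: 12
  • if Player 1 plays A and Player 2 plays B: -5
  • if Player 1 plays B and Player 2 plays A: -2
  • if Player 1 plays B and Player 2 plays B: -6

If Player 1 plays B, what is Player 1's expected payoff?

-4

E[B] = 0.5·(-6) + 0.5·(-2) = (-3) + (-1) = -4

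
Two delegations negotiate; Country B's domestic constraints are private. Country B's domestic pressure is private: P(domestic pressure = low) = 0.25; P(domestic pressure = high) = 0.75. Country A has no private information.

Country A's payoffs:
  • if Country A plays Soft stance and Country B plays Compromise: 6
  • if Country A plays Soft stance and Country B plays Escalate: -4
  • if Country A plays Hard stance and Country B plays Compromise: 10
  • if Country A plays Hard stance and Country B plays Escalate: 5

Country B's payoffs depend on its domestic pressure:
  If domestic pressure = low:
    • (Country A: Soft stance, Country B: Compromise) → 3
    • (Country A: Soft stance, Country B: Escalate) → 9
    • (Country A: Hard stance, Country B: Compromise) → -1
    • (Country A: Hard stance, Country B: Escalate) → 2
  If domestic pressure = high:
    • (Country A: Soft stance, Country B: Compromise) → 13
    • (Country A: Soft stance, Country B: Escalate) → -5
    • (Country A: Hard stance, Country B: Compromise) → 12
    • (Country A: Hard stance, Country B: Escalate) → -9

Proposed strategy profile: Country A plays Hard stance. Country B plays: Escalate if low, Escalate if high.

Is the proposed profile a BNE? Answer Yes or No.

No

Country A plays Hard stance: E[Hard stance] = 0.25·(5) + 0.75·(5) = 5; E[Soft stance] = -4. Best-responding. ✓
Country B (domestic pressure low), facing Hard stance: Compromise gives -1, Escalate gives 2. Proposed Escalate is best. ✓
Country B (domestic pressure high), facing Hard stance: Compromise gives 12, Escalate gives -9. Proposed Escalate is not best — profitable deviation exists. ✗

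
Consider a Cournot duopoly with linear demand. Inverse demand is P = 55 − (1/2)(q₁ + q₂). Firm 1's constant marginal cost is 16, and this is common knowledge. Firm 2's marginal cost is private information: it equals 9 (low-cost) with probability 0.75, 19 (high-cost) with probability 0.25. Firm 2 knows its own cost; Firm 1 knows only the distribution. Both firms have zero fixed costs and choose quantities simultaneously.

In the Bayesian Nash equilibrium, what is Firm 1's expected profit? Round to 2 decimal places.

Firm 2 with cost c maximizes (55 − (1/2)(q₁+q₂) − c)·q₂, giving q₂(c) = (55 − c − (1/2)q₁).
E[c₂] = 0.75·9 + 0.25·19 = 11.5
Firm 1's FOC against E[q₂] yields q₁ = (55 − 2·16 + E[c₂])/(3/2) = (55 − 32 + 11.5)/(3/2) = 23.
E[P] = 55 − (1/2)·(q₁ + E[q₂]) = 27.5; Firm 1's expected profit = (E[P] − 16)·q₁ = (27.5 − 16)·23 = 264.5.

264.50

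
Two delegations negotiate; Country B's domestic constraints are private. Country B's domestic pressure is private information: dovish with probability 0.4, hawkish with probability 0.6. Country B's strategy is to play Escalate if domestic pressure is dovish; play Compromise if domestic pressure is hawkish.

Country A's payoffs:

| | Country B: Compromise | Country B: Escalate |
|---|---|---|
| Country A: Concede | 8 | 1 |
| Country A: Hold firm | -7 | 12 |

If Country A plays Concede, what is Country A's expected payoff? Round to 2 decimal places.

5.20

E[Concede] = 0.4·1 + 0.6·8 = 0.4 + 4.8 = 5.2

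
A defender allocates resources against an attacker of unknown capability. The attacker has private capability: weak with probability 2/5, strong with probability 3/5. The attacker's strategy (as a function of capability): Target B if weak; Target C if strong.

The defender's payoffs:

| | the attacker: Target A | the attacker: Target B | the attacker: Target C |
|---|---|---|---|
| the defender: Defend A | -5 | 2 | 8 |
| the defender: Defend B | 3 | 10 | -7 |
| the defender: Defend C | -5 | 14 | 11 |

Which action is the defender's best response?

Defend C

E[Defend A] = 2/5·(2) + 3/5·(8) = 28/5
E[Defend B] = 2/5·(10) + 3/5·(-7) = -1/5
E[Defend C] = 2/5·(14) + 3/5·(11) = 61/5
Best response: Defend C (61/5 is the largest).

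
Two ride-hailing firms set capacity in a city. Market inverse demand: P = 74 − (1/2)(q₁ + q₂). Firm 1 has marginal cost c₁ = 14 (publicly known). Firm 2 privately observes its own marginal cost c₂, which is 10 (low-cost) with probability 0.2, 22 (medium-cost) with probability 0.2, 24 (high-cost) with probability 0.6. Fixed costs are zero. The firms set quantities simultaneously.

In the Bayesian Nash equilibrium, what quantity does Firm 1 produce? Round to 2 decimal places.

44.53

Each type of Firm 2 best-responds to q₁; Firm 1 best-responds to the expected q₂ over Firm 2's types.
Firm 2 with cost c maximizes (74 − (1/2)(q₁+q₂) − c)·q₂, giving q₂(c) = (74 − c − (1/2)q₁).
E[c₂] = 0.2·10 + 0.2·22 + 0.6·24 = 20.8
Firm 1's FOC against E[q₂] yields q₁ = (74 − 2·14 + E[c₂])/(3/2) = (74 − 28 + 20.8)/(3/2) = 44.5333.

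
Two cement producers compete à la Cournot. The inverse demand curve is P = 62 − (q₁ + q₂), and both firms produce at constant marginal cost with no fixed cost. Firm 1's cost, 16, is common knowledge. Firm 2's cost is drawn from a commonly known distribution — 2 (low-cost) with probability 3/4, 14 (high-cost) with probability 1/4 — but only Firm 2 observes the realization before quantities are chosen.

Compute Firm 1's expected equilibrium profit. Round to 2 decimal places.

Firm 2 with cost c maximizes (62 − (q₁+q₂) − c)·q₂, giving q₂(c) = (62 − c − q₁)/2.
E[c₂] = 3/4·2 + 1/4·14 = 5
Firm 1's FOC against E[q₂] yields q₁ = (62 − 2·16 + E[c₂])/3 = (62 − 32 + 5)/3 = 11.6667.
E[P] = 62 − (q₁ + E[q₂]) = 27.6667; Firm 1's expected profit = (E[P] − 16)·q₁ = (27.6667 − 16)·11.6667 = 136.111.

136.11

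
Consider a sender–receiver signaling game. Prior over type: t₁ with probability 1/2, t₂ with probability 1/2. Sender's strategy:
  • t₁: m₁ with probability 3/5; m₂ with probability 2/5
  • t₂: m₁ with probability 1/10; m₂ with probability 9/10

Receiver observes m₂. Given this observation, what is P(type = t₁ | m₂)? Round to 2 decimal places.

Apply Bayes' rule using the sender's strategy as the likelihood.
P(m₂) = (1/2)·(2/5) + (1/2)·(9/10) = 13/20
P(t₁ | m₂) = ((1/2)·(2/5)) / (13/20) = (1/5) / (13/20) = 4/13

0.31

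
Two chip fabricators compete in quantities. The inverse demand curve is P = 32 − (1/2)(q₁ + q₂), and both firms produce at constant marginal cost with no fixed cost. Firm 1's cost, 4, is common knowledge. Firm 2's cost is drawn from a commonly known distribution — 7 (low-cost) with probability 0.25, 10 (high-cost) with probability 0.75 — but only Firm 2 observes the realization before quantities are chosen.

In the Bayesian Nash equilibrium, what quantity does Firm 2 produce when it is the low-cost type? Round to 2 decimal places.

13.92

Firm 2 with cost c maximizes (32 − (1/2)(q₁+q₂) − c)·q₂, giving q₂(c) = (32 − c − (1/2)q₁).
E[c₂] = 0.25·7 + 0.75·10 = 9.25
Firm 1's FOC against E[q₂] yields q₁ = (32 − 2·4 + E[c₂])/(3/2) = (32 − 8 + 9.25)/(3/2) = 22.1667.
q₂(low-cost) = (32 − 7 − (1/2)·22.1667) = 13.9167.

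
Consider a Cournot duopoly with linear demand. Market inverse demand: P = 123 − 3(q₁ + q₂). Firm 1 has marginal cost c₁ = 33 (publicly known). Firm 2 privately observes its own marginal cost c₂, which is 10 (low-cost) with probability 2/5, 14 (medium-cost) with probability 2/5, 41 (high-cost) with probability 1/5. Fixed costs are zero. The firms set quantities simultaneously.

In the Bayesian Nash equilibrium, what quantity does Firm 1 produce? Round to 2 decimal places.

Type-c best response for Firm 2: q₂(c) = (123 − c)/6 − q₁/2.
Firm 1 maximizes expected profit; its first-order condition is 123 − 6q₁ − 3E[q₂] − 33 = 0.
Substituting E[q₂] and solving: E[c₂] = 17.8, so q₁ = (123 − 2·33 + 17.8)/9 = 8.31111.

8.31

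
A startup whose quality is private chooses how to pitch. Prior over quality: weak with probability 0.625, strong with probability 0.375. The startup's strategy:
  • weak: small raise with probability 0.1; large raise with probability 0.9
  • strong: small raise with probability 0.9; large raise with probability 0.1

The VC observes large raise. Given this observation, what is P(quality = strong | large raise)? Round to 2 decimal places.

P(large raise) = 0.625·0.9 + 0.375·0.1 = 0.6
P(strong | large raise) = (0.375·0.1) / 0.6 = 0.0375 / 0.6 = 0.0625

0.06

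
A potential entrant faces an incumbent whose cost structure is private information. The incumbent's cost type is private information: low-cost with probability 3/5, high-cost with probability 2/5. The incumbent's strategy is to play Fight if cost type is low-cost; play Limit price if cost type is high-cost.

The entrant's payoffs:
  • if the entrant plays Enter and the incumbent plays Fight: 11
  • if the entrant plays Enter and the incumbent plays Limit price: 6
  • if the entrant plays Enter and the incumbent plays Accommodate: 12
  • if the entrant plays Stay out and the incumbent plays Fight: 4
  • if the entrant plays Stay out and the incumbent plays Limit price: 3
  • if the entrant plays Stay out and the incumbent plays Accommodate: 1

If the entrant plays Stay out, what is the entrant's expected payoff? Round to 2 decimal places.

Take the expectation over the incumbent's cost type, weighting each type's action by its prior probability.
E[Stay out] = 3/5·4 + 2/5·3 = 12/5 + 6/5 = 18/5

3.60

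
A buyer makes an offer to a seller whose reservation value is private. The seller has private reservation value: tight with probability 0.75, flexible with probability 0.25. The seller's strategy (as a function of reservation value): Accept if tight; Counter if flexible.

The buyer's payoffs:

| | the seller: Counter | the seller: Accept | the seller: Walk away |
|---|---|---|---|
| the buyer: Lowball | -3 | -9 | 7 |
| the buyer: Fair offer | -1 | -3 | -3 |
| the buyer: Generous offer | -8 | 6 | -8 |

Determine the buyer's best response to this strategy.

Generous offer

Compute the buyer's expected payoff for each action, taking the expectation over the seller's type.
E[Lowball] = 0.75·(-9) + 0.25·(-3) = -7.5
E[Fair offer] = 0.75·(-3) + 0.25·(-1) = -2.5
E[Generous offer] = 0.75·(6) + 0.25·(-8) = 2.5
Best response: Generous offer (2.5 is the largest).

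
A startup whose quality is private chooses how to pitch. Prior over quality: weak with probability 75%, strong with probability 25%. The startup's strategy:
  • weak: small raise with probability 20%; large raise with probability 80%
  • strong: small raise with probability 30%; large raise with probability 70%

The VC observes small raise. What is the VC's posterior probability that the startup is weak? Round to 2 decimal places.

P(small raise) = 0.75·0.2 + 0.25·0.3 = 0.225
P(weak | small raise) = (0.75·0.2) / 0.225 = 0.15 / 0.225 = 0.666667

0.67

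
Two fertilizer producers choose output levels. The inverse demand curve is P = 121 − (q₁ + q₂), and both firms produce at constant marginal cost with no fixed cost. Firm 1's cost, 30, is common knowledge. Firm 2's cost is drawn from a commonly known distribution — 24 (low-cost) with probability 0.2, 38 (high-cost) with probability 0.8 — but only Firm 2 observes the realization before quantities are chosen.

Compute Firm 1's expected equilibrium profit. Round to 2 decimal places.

Each type of Firm 2 best-responds to q₁; Firm 1 best-responds to the expected q₂ over Firm 2's types.
Firm 2 with cost c maximizes (121 − (q₁+q₂) − c)·q₂, giving q₂(c) = (121 − c − q₁)/2.
E[c₂] = 0.2·24 + 0.8·38 = 35.2
Firm 1's FOC against E[q₂] yields q₁ = (121 − 2·30 + E[c₂])/3 = (121 − 60 + 35.2)/3 = 32.0667.
E[P] = 121 − (q₁ + E[q₂]) = 62.0667; Firm 1's expected profit = (E[P] − 30)·q₁ = (62.0667 − 30)·32.0667 = 1028.27.

1028.27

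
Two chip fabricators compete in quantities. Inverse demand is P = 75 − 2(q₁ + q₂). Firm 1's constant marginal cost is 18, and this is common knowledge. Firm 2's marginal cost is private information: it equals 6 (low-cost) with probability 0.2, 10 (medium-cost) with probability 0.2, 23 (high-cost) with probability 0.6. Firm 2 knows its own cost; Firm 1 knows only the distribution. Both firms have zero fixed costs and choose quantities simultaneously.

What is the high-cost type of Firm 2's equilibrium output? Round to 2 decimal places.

8.33

Each type of Firm 2 best-responds to q₁; Firm 1 best-responds to the expected q₂ over Firm 2's types.
Firm 2 with cost c maximizes (75 − 2(q₁+q₂) − c)·q₂, giving q₂(c) = (75 − c − 2q₁)/4.
E[c₂] = 0.2·6 + 0.2·10 + 0.6·23 = 17
Firm 1's FOC against E[q₂] yields q₁ = (75 − 2·18 + E[c₂])/6 = (75 − 36 + 17)/6 = 9.33333.
q₂(high-cost) = (75 − 23 − 2·9.33333)/4 = 8.33333.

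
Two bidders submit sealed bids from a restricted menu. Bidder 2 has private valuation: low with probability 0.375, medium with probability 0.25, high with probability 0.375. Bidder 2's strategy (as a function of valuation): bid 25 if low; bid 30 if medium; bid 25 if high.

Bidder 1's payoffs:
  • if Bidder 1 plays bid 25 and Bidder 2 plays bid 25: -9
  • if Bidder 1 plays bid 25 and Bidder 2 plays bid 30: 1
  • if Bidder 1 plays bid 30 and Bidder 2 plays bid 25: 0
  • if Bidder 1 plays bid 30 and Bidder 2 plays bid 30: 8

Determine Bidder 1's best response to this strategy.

E[bid 25] = 0.375·(-9) + 0.25·(1) + 0.375·(-9) = -6.5
E[bid 30] = 0.375·(0) + 0.25·(8) + 0.375·(0) = 2
Best response: bid 30 (2 is the largest).

bid 30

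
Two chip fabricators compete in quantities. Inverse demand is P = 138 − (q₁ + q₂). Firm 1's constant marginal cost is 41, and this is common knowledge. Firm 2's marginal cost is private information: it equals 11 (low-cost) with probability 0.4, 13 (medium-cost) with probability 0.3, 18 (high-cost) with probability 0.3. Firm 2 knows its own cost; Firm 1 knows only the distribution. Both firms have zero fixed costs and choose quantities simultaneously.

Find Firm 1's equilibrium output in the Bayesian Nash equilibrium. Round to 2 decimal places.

Type-c best response for Firm 2: q₂(c) = (138 − c)/2 − q₁/2.
Firm 1 maximizes expected profit; its first-order condition is 138 − 2q₁ − E[q₂] − 41 = 0.
Substituting E[q₂] and solving: E[c₂] = 13.7, so q₁ = (138 − 2·41 + 13.7)/3 = 23.2333.

23.23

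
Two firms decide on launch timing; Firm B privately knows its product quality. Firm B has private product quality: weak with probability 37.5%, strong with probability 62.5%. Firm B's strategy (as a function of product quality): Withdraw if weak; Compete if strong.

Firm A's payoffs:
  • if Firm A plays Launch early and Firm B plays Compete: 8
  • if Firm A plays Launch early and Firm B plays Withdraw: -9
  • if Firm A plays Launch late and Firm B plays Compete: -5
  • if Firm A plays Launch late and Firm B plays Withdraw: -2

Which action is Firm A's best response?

Launch early

E[Launch early] = 0.375·(-9) + 0.625·(8) = 1.625
E[Launch late] = 0.375·(-2) + 0.625·(-5) = -3.875
Best response: Launch early (1.625 is the largest).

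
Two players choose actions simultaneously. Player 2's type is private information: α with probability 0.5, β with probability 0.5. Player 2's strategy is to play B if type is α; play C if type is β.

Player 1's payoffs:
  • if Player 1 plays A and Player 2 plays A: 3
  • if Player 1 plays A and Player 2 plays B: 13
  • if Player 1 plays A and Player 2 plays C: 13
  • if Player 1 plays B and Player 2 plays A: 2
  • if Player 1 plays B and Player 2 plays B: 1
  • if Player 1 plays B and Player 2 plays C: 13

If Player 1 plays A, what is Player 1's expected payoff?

13

E[A] = 0.5·13 + 0.5·13 = 6.5 + 6.5 = 13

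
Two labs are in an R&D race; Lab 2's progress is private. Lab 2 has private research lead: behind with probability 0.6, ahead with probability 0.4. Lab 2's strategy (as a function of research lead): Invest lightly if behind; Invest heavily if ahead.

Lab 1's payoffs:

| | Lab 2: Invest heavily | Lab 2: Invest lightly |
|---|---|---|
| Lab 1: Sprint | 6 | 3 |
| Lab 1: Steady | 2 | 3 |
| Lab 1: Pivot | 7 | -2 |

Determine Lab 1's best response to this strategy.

E[Sprint] = 0.6·(3) + 0.4·(6) = 4.2
E[Steady] = 0.6·(3) + 0.4·(2) = 2.6
E[Pivot] = 0.6·(-2) + 0.4·(7) = 1.6
Best response: Sprint (4.2 is the largest).

Sprint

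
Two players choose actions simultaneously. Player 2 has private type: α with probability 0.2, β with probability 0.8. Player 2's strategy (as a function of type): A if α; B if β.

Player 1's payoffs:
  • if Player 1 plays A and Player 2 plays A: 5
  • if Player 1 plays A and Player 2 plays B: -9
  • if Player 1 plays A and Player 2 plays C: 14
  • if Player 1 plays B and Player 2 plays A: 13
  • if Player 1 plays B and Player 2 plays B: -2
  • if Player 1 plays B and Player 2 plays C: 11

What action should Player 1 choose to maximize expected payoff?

B

E[A] = 0.2·(5) + 0.8·(-9) = -6.2
E[B] = 0.2·(13) + 0.8·(-2) = 1
Best response: B (1 is the largest).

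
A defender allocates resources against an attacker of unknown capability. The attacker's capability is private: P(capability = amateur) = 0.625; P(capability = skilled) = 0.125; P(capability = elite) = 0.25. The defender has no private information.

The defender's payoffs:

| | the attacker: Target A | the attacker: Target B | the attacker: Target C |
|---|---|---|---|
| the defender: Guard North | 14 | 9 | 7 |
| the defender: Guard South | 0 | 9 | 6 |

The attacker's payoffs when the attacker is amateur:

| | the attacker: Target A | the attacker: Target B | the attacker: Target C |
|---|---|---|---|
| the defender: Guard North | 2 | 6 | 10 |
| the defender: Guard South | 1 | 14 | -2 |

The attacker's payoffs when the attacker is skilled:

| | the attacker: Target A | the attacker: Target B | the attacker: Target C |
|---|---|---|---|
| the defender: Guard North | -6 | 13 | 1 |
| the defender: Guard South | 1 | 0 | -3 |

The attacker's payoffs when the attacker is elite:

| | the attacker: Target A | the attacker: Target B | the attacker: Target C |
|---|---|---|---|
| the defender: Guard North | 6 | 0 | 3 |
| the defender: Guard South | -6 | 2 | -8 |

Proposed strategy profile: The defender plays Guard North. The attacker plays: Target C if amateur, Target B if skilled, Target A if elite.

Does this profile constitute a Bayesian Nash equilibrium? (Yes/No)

Yes

The defender plays Guard North: E[Guard North] = 0.625·(7) + 0.125·(9) + 0.25·(14) = 9; E[Guard South] = 4.875. Best-responding. ✓
The attacker (capability amateur), facing Guard North: Target A gives 2, Target B gives 6, Target C gives 10. Proposed Target C is best. ✓
The attacker (capability skilled), facing Guard North: Target A gives -6, Target B gives 13, Target C gives 1. Proposed Target B is best. ✓
The attacker (capability elite), facing Guard North: Target A gives 6, Target B gives 0, Target C gives 3. Proposed Target A is best. ✓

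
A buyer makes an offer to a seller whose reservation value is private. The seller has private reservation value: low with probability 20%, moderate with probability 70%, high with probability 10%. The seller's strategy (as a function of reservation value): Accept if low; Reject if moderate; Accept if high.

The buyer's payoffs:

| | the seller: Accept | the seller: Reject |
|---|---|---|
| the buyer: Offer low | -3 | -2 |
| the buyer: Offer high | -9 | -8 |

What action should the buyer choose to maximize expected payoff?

Offer low

Compute the buyer's expected payoff for each action, taking the expectation over the seller's type.
E[Offer low] = 0.2·(-3) + 0.7·(-2) + 0.1·(-3) = -2.3
E[Offer high] = 0.2·(-9) + 0.7·(-8) + 0.1·(-9) = -8.3
Best response: Offer low (-2.3 is the largest).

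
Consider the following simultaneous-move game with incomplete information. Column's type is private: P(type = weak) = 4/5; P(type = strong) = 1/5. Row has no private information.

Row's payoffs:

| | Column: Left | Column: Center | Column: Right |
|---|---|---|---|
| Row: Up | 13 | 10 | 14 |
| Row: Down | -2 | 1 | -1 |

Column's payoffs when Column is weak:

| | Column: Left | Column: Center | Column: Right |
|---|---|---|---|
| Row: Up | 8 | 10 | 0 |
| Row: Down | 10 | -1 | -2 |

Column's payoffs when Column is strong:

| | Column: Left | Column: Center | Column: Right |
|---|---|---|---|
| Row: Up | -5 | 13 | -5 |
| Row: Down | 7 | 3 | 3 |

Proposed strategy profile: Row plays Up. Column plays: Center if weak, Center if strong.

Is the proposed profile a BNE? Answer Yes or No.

A profile is a BNE iff every type of every player is best-responding given beliefs about the other side.
Row plays Up: E[Up] = 4/5·(10) + 1/5·(10) = 10; E[Down] = 1. Best-responding. ✓
Column (type weak), facing Up: Left gives 8, Center gives 10, Right gives 0. Proposed Center is best. ✓
Column (type strong), facing Up: Left gives -5, Center gives 13, Right gives -5. Proposed Center is best. ✓

Yes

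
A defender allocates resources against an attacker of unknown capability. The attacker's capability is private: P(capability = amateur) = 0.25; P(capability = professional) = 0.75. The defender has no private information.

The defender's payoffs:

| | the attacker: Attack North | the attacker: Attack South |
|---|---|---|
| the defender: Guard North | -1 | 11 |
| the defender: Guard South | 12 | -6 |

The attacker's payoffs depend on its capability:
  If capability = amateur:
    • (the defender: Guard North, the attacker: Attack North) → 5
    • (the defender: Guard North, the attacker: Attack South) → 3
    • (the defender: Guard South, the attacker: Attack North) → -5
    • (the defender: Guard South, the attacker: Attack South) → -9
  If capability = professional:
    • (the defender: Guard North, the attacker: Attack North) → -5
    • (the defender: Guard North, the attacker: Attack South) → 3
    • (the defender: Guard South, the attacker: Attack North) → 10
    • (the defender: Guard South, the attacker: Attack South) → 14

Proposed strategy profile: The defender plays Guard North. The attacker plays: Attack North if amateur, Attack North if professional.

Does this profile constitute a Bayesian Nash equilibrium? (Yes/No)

No

The defender plays Guard North: E[Guard North] = 0.25·(-1) + 0.75·(-1) = -1; E[Guard South] = 12. Not best-responding. ✗
The attacker (capability amateur), facing Guard North: Attack North gives 5, Attack South gives 3. Proposed Attack North is best. ✓
The attacker (capability professional), facing Guard North: Attack North gives -5, Attack South gives 3. Proposed Attack North is not best — profitable deviation exists. ✗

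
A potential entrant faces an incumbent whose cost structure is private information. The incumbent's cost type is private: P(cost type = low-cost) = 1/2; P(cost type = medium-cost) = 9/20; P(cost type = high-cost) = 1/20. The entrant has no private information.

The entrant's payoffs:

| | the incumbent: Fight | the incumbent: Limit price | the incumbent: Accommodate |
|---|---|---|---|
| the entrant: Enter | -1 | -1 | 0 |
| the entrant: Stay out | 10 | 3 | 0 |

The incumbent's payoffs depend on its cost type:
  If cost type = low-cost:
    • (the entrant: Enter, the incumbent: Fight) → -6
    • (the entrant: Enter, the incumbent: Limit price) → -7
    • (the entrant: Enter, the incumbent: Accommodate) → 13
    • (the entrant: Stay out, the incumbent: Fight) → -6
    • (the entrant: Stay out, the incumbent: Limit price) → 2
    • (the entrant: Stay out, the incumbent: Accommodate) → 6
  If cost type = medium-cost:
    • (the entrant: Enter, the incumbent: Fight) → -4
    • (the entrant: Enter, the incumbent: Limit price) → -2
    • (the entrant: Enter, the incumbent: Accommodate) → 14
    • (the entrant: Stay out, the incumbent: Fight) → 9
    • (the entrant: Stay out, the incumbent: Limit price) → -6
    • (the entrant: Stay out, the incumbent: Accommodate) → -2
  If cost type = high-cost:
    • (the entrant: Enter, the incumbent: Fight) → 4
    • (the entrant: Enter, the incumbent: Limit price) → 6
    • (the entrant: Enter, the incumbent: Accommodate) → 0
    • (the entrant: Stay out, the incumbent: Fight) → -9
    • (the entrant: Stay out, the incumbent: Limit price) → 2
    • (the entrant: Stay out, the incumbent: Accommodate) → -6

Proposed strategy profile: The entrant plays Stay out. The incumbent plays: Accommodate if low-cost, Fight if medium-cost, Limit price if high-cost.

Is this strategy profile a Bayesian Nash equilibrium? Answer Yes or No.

Yes

A profile is a BNE iff every type of every player is best-responding given beliefs about the other side.
The entrant plays Stay out: E[Stay out] = 1/2·(0) + 9/20·(10) + 1/20·(3) = 93/20; E[Enter] = -1/2. Best-responding. ✓
The incumbent (cost type low-cost), facing Stay out: Fight gives -6, Limit price gives 2, Accommodate gives 6. Proposed Accommodate is best. ✓
The incumbent (cost type medium-cost), facing Stay out: Fight gives 9, Limit price gives -6, Accommodate gives -2. Proposed Fight is best. ✓
The incumbent (cost type high-cost), facing Stay out: Fight gives -9, Limit price gives 2, Accommodate gives -6. Proposed Limit price is best. ✓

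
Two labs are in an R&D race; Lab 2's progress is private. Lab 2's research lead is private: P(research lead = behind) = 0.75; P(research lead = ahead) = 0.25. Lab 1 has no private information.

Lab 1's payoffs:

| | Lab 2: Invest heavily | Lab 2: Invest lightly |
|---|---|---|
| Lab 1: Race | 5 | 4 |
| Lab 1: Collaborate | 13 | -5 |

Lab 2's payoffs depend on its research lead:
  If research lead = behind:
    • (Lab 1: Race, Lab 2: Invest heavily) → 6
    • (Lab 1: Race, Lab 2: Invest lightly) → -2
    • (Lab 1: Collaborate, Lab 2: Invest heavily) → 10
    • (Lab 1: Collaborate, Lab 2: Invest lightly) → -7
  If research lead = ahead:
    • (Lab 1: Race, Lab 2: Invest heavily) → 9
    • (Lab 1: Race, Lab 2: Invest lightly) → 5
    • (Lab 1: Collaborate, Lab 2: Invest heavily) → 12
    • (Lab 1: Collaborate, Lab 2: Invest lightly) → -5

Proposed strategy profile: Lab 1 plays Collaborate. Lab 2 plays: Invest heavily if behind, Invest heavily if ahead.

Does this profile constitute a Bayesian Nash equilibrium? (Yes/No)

Yes

Lab 1 plays Collaborate: E[Collaborate] = 0.75·(13) + 0.25·(13) = 13; E[Race] = 5. Best-responding. ✓
Lab 2 (research lead behind), facing Collaborate: Invest heavily gives 10, Invest lightly gives -7. Proposed Invest heavily is best. ✓
Lab 2 (research lead ahead), facing Collaborate: Invest heavily gives 12, Invest lightly gives -5. Proposed Invest heavily is best. ✓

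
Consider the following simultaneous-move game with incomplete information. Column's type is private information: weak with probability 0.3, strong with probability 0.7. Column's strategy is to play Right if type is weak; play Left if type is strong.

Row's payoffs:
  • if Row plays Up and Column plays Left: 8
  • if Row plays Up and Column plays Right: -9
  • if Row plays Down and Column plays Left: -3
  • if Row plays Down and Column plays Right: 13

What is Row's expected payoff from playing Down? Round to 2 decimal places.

E[Down] = 0.3·13 + 0.7·(-3) = 3.9 + (-2.1) = 1.8

1.80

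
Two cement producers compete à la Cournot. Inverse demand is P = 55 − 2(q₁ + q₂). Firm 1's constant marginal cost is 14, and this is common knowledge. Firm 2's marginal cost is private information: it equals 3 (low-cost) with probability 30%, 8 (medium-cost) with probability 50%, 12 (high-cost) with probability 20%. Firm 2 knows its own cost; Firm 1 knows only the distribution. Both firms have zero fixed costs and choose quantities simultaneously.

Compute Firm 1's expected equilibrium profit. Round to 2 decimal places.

65.36

Each type of Firm 2 best-responds to q₁; Firm 1 best-responds to the expected q₂ over Firm 2's types.
Firm 2 with cost c maximizes (55 − 2(q₁+q₂) − c)·q₂, giving q₂(c) = (55 − c − 2q₁)/4.
E[c₂] = 0.3·3 + 0.5·8 + 0.2·12 = 7.3
Firm 1's FOC against E[q₂] yields q₁ = (55 − 2·14 + E[c₂])/6 = (55 − 28 + 7.3)/6 = 5.71667.
E[P] = 55 − 2·(q₁ + E[q₂]) = 25.4333; Firm 1's expected profit = (E[P] − 14)·q₁ = (25.4333 − 14)·5.71667 = 65.3606.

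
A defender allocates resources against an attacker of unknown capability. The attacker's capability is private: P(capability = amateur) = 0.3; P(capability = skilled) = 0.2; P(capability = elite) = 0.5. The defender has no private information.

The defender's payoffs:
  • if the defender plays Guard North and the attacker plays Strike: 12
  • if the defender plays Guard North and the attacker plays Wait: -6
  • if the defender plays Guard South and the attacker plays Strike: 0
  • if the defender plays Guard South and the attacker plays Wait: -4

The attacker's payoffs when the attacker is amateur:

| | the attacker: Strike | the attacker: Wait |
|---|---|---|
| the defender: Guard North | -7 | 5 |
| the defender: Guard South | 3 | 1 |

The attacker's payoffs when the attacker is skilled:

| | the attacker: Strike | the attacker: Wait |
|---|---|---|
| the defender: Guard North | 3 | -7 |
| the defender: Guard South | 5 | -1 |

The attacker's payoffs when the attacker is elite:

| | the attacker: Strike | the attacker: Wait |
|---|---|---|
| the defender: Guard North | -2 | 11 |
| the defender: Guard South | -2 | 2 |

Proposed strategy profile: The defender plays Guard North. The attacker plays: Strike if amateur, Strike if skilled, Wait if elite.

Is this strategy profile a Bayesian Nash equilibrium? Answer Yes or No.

A profile is a BNE iff every type of every player is best-responding given beliefs about the other side.
The defender plays Guard North: E[Guard North] = 0.3·(12) + 0.2·(12) + 0.5·(-6) = 3; E[Guard South] = -2. Best-responding. ✓
The attacker (capability amateur), facing Guard North: Strike gives -7, Wait gives 5. Proposed Strike is not best — profitable deviation exists. ✗
The attacker (capability skilled), facing Guard North: Strike gives 3, Wait gives -7. Proposed Strike is best. ✓
The attacker (capability elite), facing Guard North: Strike gives -2, Wait gives 11. Proposed Wait is best. ✓

No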